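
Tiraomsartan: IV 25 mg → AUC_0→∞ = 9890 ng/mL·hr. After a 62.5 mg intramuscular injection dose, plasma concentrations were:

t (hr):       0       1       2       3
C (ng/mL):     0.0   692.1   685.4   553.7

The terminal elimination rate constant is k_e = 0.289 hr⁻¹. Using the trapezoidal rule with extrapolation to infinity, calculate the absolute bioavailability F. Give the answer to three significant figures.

Trapezoidal AUC_0→3 (intramuscular injection):
  [0→1]: (0.0+692.1)/2 × 1 = 346.05
  [1→2]: (692.1+685.4)/2 × 1 = 688.75
  [2→3]: (685.4+553.7)/2 × 1 = 619.55
  Sum = 1654.35 ng/mL·hr
Tail: C_last/k_e = 553.7/0.289 = 1915.917
AUC_0→∞ (intramuscular injection) = 1654.35 + 1915.917 = 3570.267 ng/mL·hr
F = (AUC_ev/D_ev)/(AUC_iv/D_iv) = (3570.267/62.5)/(9890/25) = 57.124272/395.6 = 0.1444

F = 0.144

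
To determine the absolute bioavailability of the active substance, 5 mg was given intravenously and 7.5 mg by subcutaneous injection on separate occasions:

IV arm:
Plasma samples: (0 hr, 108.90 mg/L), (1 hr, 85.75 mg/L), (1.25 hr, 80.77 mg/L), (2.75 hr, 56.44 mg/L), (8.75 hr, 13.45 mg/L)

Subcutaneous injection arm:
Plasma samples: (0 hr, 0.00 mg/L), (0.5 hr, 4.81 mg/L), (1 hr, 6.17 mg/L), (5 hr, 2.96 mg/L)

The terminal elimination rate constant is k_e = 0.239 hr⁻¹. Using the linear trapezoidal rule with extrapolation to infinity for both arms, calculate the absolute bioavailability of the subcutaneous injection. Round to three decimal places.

Trapezoidal AUC_0→8.75 (IV):
  [0→1]: (108.90+85.75)/2 × 1 = 97.325
  [1→1.25]: (85.75+80.77)/2 × 0.25 = 20.815
  [1.25→2.75]: (80.77+56.44)/2 × 1.5 = 102.9075
  [2.75→8.75]: (56.44+13.45)/2 × 6 = 209.67
  Sum = 430.7175 mg/L·hr
IV tail: 13.45/0.239 = 56.276; AUC_iv,0→∞ = 430.7175 + 56.276 = 486.9935 mg/L·hr
Trapezoidal AUC_0→5 (subcutaneous injection):
  [0→0.5]: (0.00+4.81)/2 × 0.5 = 1.2025
  [0.5→1]: (4.81+6.17)/2 × 0.5 = 2.745
  [1→5]: (6.17+2.96)/2 × 4 = 18.26
  Sum = 22.2075 mg/L·hr
subcutaneous injection tail: 2.96/0.239 = 12.385; AUC_ev,0→∞ = 22.2075 + 12.385 = 34.5925 mg/L·hr
F = (AUC_ev/D_ev)/(AUC_iv/D_iv) = (34.5925/7.5)/(486.9935/5) = 4.61233/97.3987 = 0.0474

F = 0.047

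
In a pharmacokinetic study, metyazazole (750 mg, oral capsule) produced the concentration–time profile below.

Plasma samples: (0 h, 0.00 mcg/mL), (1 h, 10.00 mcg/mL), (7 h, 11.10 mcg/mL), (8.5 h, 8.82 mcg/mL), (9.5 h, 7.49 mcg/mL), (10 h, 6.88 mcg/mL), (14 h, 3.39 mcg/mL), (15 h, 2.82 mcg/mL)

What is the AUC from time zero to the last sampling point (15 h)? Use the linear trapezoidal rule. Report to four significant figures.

Trapezoidal AUC_0→15:
  [0→1]: (0.00+10.00)/2 × 1 = 5.0
  [1→7]: (10.00+11.10)/2 × 6 = 63.3
  [7→8.5]: (11.10+8.82)/2 × 1.5 = 14.94
  [8.5→9.5]: (8.82+7.49)/2 × 1 = 8.155
  [9.5→10]: (7.49+6.88)/2 × 0.5 = 3.5925
  [10→14]: (6.88+3.39)/2 × 4 = 20.54
  [14→15]: (3.39+2.82)/2 × 1 = 3.105
  Sum = 118.6325 mcg/mL·h

AUC = 118.6 mcg/mL·h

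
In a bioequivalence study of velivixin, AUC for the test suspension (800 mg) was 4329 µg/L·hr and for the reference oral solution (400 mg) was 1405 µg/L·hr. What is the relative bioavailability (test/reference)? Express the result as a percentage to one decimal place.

F_rel = (AUC_test/D_test) / (AUC_ref/D_ref)
      = (4329/800) / (1405/400)
      = 5.41125 / 3.5125 = 1.5406 = 154.06%

F_rel = 154.1%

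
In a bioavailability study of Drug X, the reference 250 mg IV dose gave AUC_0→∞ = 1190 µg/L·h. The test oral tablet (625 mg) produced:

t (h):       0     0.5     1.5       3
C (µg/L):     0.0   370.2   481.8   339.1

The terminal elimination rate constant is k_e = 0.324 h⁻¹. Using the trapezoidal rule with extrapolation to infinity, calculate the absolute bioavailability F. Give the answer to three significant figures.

Trapezoidal AUC_0→3 (oral tablet):
  [0→0.5]: (0.0+370.2)/2 × 0.5 = 92.55
  [0.5→1.5]: (370.2+481.8)/2 × 1 = 426.0
  [1.5→3]: (481.8+339.1)/2 × 1.5 = 615.675
  Sum = 1134.225 µg/L·h
Tail: C_last/k_e = 339.1/0.324 = 1046.605
AUC_0→∞ (oral tablet) = 1134.225 + 1046.605 = 2180.83 µg/L·h
F = (AUC_ev/D_ev)/(AUC_iv/D_iv) = (2180.83/625)/(1190/250) = 3.489328/4.76 = 0.7331

F = 0.733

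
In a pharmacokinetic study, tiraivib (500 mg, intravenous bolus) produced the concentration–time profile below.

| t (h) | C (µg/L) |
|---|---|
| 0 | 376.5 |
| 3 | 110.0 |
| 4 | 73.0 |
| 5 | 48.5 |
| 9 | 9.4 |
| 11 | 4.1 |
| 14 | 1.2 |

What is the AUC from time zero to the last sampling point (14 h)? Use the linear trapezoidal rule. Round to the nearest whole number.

Trapezoidal AUC_0→14:
  [0→3]: (376.5+110.0)/2 × 3 = 729.75
  [3→4]: (110.0+73.0)/2 × 1 = 91.5
  [4→5]: (73.0+48.5)/2 × 1 = 60.75
  [5→9]: (48.5+9.4)/2 × 4 = 115.8
  [9→11]: (9.4+4.1)/2 × 2 = 13.5
  [11→14]: (4.1+1.2)/2 × 3 = 7.95
  Sum = 1019.25 µg/L·h

AUC = 1019 µg/L·h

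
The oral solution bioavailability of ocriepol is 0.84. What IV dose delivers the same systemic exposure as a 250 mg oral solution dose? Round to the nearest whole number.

D_iv = 210 mg

Systemic exposure from an extravascular dose = F × D_ev, so the equivalent IV dose is F × D_ev.
D_iv = F × D_ev = 0.84 × 250 = 210 mg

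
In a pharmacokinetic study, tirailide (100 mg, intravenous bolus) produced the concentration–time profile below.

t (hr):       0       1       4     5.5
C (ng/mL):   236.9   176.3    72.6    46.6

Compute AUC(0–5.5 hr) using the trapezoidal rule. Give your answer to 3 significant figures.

AUC = 669 ng/mL·hr

Trapezoidal AUC_0→5.5:
  [0→1]: (236.9+176.3)/2 × 1 = 206.6
  [1→4]: (176.3+72.6)/2 × 3 = 373.35
  [4→5.5]: (72.6+46.6)/2 × 1.5 = 89.4
  Sum = 669.35 ng/mL·hr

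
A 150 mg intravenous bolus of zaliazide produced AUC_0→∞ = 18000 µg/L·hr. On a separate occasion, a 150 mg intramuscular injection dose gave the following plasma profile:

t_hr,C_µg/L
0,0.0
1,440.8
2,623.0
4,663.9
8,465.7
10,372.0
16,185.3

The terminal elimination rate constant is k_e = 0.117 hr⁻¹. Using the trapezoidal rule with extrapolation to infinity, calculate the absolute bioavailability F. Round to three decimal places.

Trapezoidal AUC_0→16 (intramuscular injection):
  [0→1]: (0.0+440.8)/2 × 1 = 220.4
  [1→2]: (440.8+623.0)/2 × 1 = 531.9
  [2→4]: (623.0+663.9)/2 × 2 = 1286.9
  [4→8]: (663.9+465.7)/2 × 4 = 2259.2
  [8→10]: (465.7+372.0)/2 × 2 = 837.7
  [10→16]: (372.0+185.3)/2 × 6 = 1671.9
  Sum = 6808.0 µg/L·hr
Tail: C_last/k_e = 185.3/0.117 = 1583.761
AUC_0→∞ (intramuscular injection) = 6808.0 + 1583.761 = 8391.761 µg/L·hr
F = (AUC_ev/D_ev)/(AUC_iv/D_iv) = (8391.761/150)/(18000/150) = 55.9451/120 = 0.4662

F = 0.466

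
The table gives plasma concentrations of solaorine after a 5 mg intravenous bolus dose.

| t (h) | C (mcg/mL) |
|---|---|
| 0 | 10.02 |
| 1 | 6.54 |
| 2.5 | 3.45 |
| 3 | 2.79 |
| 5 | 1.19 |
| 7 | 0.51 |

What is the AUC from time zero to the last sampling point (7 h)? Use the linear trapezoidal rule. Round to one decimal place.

AUC = 23.0 mcg/mL·h

Trapezoidal AUC_0→7:
  [0→1]: (10.02+6.54)/2 × 1 = 8.28
  [1→2.5]: (6.54+3.45)/2 × 1.5 = 7.4925
  [2.5→3]: (3.45+2.79)/2 × 0.5 = 1.56
  [3→5]: (2.79+1.19)/2 × 2 = 3.98
  [5→7]: (1.19+0.51)/2 × 2 = 1.7
  Sum = 23.0125 mcg/mL·h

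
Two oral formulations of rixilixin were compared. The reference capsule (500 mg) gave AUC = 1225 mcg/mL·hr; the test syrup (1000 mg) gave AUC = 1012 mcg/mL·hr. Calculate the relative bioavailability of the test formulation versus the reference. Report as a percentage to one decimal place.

F_rel = 41.3%

F_rel = (AUC_test/D_test) / (AUC_ref/D_ref)
      = (1012/1000) / (1225/500)
      = 1.012 / 2.45 = 0.4131 = 41.31%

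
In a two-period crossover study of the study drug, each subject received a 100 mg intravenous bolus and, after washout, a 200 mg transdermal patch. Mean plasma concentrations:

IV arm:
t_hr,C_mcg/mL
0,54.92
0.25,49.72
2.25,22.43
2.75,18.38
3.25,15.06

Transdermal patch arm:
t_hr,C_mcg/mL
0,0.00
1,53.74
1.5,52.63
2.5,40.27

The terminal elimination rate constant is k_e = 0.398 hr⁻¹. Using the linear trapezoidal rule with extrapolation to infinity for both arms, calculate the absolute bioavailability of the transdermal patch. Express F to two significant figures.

F = 0.71

Trapezoidal AUC_0→3.25 (IV):
  [0→0.25]: (54.92+49.72)/2 × 0.25 = 13.08
  [0.25→2.25]: (49.72+22.43)/2 × 2 = 72.15
  [2.25→2.75]: (22.43+18.38)/2 × 0.5 = 10.2025
  [2.75→3.25]: (18.38+15.06)/2 × 0.5 = 8.36
  Sum = 103.7925 mcg/mL·hr
IV tail: 15.06/0.398 = 37.839; AUC_iv,0→∞ = 103.7925 + 37.839 = 141.6315 mcg/mL·hr
Trapezoidal AUC_0→2.5 (transdermal patch):
  [0→1]: (0.00+53.74)/2 × 1 = 26.87
  [1→1.5]: (53.74+52.63)/2 × 0.5 = 26.5925
  [1.5→2.5]: (52.63+40.27)/2 × 1 = 46.45
  Sum = 99.9125 mcg/mL·hr
transdermal patch tail: 40.27/0.398 = 101.181; AUC_ev,0→∞ = 99.9125 + 101.181 = 201.0935 mcg/mL·hr
F = (AUC_ev/D_ev)/(AUC_iv/D_iv) = (201.0935/200)/(141.6315/100) = 1.0054675/1.416315 = 0.7099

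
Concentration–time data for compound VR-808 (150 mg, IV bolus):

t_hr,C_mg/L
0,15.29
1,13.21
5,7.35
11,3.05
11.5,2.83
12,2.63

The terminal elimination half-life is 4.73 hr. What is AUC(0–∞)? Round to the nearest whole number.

Trapezoidal AUC_0→12:
  [0→1]: (15.29+13.21)/2 × 1 = 14.25
  [1→5]: (13.21+7.35)/2 × 4 = 41.12
  [5→11]: (7.35+3.05)/2 × 6 = 31.2
  [11→11.5]: (3.05+2.83)/2 × 0.5 = 1.47
  [11.5→12]: (2.83+2.63)/2 × 0.5 = 1.365
  Sum = 89.405 mg/L·hr
k_e = ln2 / t½ = 0.693147 / 4.73 = 0.1465 hr^-1
Extrapolated tail: C_last / k_e = 2.63 / 0.1465 = 17.952
AUC_0→∞ = 89.405 + 17.952 = 107.357 mg/L·hr

AUC = 107 mg/L·hr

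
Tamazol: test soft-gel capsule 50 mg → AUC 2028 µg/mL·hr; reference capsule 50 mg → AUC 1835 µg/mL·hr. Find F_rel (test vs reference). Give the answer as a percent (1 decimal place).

F_rel = (AUC_test/D_test) / (AUC_ref/D_ref)
      = (2028/50) / (1835/50)
      = 40.56 / 36.7 = 1.1052 = 110.52%

F_rel = 110.5%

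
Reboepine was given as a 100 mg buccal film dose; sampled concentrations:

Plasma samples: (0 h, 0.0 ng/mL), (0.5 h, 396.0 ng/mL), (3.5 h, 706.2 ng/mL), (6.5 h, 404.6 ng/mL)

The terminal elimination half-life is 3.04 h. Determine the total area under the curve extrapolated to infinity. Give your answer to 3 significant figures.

Trapezoidal AUC_0→6.5:
  [0→0.5]: (0.0+396.0)/2 × 0.5 = 99.0
  [0.5→3.5]: (396.0+706.2)/2 × 3 = 1653.3
  [3.5→6.5]: (706.2+404.6)/2 × 3 = 1666.2
  Sum = 3418.5 ng/mL·h
k_e = ln2 / t½ = 0.693147 / 3.04 = 0.2280 h^-1
Extrapolated tail: C_last / k_e = 404.6 / 0.228 = 1774.561
AUC_0→∞ = 3418.5 + 1774.561 = 5193.061 ng/mL·h

AUC = 5190 ng/mL·h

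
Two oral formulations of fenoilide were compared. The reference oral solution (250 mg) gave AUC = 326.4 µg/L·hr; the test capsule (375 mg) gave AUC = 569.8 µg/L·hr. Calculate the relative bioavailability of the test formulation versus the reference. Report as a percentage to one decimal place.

F_rel = (AUC_test/D_test) / (AUC_ref/D_ref)
      = (569.8/375) / (326.4/250)
      = 1.51947 / 1.3056 = 1.1638 = 116.38%

F_rel = 116.4%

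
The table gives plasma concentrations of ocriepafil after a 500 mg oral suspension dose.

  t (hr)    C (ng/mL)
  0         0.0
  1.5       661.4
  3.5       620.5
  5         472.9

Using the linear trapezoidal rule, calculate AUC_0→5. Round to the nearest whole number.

Trapezoidal AUC_0→5:
  [0→1.5]: (0.0+661.4)/2 × 1.5 = 496.05
  [1.5→3.5]: (661.4+620.5)/2 × 2 = 1281.9
  [3.5→5]: (620.5+472.9)/2 × 1.5 = 820.05
  Sum = 2598.0 ng/mL·hr

AUC = 2598 ng/mL·hr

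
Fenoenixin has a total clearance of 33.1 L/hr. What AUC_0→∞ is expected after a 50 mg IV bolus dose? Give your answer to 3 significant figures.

AUC_0→∞ = Dose_iv / CL
        = 50 / 33.1 = 1.51057 mg/L·hr

AUC = 1.51 mg/L·hr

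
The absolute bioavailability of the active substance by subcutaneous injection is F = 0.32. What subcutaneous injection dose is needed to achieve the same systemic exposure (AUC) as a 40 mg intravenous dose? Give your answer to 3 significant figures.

D_subcutaneous = 125 mg

For equal systemic exposure: F × D_ev = D_iv
D_ev = D_iv / F = 40 / 0.32 = 125 mg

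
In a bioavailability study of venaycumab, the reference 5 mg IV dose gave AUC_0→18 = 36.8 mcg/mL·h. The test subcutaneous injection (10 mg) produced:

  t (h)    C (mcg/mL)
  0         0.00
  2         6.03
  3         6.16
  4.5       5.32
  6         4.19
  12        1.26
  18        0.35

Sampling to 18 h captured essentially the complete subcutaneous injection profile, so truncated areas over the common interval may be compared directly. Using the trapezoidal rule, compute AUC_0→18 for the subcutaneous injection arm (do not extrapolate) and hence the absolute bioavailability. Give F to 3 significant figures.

F = 0.666

Trapezoidal AUC_0→18 (subcutaneous injection):
  [0→2]: (0.00+6.03)/2 × 2 = 6.03
  [2→3]: (6.03+6.16)/2 × 1 = 6.095
  [3→4.5]: (6.16+5.32)/2 × 1.5 = 8.61
  [4.5→6]: (5.32+4.19)/2 × 1.5 = 7.1325
  [6→12]: (4.19+1.26)/2 × 6 = 16.35
  [12→18]: (1.26+0.35)/2 × 6 = 4.83
  Sum = 49.0475 mcg/mL·h
F = (AUC_ev/D_ev)/(AUC_iv/D_iv) = (49.0475/10)/(36.8/5) = 4.90475/7.36 = 0.6664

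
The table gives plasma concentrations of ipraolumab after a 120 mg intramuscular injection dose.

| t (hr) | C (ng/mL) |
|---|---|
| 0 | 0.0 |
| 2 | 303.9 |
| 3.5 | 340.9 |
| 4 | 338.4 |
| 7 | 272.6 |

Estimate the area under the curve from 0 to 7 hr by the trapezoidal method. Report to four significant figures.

AUC = 1874 ng/mL·hr

Trapezoidal AUC_0→7:
  [0→2]: (0.0+303.9)/2 × 2 = 303.9
  [2→3.5]: (303.9+340.9)/2 × 1.5 = 483.6
  [3.5→4]: (340.9+338.4)/2 × 0.5 = 169.825
  [4→7]: (338.4+272.6)/2 × 3 = 916.5
  Sum = 1873.825 ng/mL·hr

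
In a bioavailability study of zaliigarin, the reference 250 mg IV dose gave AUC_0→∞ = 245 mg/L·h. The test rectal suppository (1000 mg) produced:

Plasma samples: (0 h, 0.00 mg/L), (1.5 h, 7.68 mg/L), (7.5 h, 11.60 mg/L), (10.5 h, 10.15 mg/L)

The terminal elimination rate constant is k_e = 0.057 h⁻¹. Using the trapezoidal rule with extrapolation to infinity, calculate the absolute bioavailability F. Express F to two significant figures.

F = 0.28

Trapezoidal AUC_0→10.5 (rectal suppository):
  [0→1.5]: (0.00+7.68)/2 × 1.5 = 5.76
  [1.5→7.5]: (7.68+11.60)/2 × 6 = 57.84
  [7.5→10.5]: (11.60+10.15)/2 × 3 = 32.625
  Sum = 96.225 mg/L·h
Tail: C_last/k_e = 10.15/0.057 = 178.070
AUC_0→∞ (rectal suppository) = 96.225 + 178.070 = 274.295 mg/L·h
F = (AUC_ev/D_ev)/(AUC_iv/D_iv) = (274.295/1000)/(245/250) = 0.274295/0.98 = 0.2799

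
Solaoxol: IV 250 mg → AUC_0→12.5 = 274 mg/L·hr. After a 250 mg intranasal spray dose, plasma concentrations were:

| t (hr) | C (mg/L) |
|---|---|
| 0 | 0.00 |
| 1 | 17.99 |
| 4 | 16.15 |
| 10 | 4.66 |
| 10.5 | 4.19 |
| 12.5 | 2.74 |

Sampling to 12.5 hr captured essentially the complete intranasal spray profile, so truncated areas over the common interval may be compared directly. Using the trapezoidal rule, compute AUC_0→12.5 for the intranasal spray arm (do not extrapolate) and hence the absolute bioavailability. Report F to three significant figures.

Trapezoidal AUC_0→12.5 (intranasal spray):
  [0→1]: (0.00+17.99)/2 × 1 = 8.995
  [1→4]: (17.99+16.15)/2 × 3 = 51.21
  [4→10]: (16.15+4.66)/2 × 6 = 62.43
  [10→10.5]: (4.66+4.19)/2 × 0.5 = 2.2125
  [10.5→12.5]: (4.19+2.74)/2 × 2 = 6.93
  Sum = 131.7775 mg/L·hr
F = (AUC_ev/D_ev)/(AUC_iv/D_iv) = (131.7775/250)/(274/250) = 0.52711/1.096 = 0.4809

F = 0.481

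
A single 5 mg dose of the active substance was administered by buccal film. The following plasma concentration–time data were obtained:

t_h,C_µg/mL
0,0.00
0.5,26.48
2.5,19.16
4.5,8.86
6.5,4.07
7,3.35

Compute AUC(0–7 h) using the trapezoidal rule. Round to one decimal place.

Trapezoidal AUC_0→7:
  [0→0.5]: (0.00+26.48)/2 × 0.5 = 6.62
  [0.5→2.5]: (26.48+19.16)/2 × 2 = 45.64
  [2.5→4.5]: (19.16+8.86)/2 × 2 = 28.02
  [4.5→6.5]: (8.86+4.07)/2 × 2 = 12.93
  [6.5→7]: (4.07+3.35)/2 × 0.5 = 1.855
  Sum = 95.065 µg/mL·h

AUC = 95.1 µg/mL·h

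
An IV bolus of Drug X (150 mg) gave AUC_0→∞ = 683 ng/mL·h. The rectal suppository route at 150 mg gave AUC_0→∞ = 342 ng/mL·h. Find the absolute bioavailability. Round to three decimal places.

F = 0.501

F = (AUC_ev / D_ev) / (AUC_iv / D_iv)
  = (342/150) / (683/150)
  = 2.28 / 4.55333 = 0.5007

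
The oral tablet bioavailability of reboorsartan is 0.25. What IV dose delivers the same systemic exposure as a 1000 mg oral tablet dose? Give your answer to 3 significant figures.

D_iv = 250 mg

Systemic exposure from an extravascular dose = F × D_ev, so the equivalent IV dose is F × D_ev.
D_iv = F × D_ev = 0.25 × 1000 = 250 mg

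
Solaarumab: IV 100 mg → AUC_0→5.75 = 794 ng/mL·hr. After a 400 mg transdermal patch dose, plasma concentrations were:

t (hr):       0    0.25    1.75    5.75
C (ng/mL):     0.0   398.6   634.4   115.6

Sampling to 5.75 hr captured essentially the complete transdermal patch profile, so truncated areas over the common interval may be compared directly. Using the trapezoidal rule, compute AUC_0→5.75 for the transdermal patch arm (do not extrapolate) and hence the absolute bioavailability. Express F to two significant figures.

F = 0.73

Trapezoidal AUC_0→5.75 (transdermal patch):
  [0→0.25]: (0.0+398.6)/2 × 0.25 = 49.825
  [0.25→1.75]: (398.6+634.4)/2 × 1.5 = 774.75
  [1.75→5.75]: (634.4+115.6)/2 × 4 = 1500.0
  Sum = 2324.575 ng/mL·hr
F = (AUC_ev/D_ev)/(AUC_iv/D_iv) = (2324.575/400)/(794/100) = 5.8114375/7.94 = 0.7319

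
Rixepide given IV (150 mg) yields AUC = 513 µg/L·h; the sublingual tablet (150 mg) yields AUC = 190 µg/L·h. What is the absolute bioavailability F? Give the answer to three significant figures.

F = 0.370

F = (AUC_ev / D_ev) / (AUC_iv / D_iv)
  = (190/150) / (513/150)
  = 1.26667 / 3.42 = 0.3704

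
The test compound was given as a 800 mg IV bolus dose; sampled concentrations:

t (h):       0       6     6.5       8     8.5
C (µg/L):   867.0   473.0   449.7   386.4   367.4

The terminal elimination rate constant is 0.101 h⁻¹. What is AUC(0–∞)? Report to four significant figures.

Trapezoidal AUC_0→8.5:
  [0→6]: (867.0+473.0)/2 × 6 = 4020.0
  [6→6.5]: (473.0+449.7)/2 × 0.5 = 230.675
  [6.5→8]: (449.7+386.4)/2 × 1.5 = 627.075
  [8→8.5]: (386.4+367.4)/2 × 0.5 = 188.45
  Sum = 5066.2 µg/L·h
Extrapolated tail: C_last / k_e = 367.4 / 0.101 = 3637.624
AUC_0→∞ = 5066.2 + 3637.624 = 8703.824 µg/L·h

AUC = 8704 µg/L·h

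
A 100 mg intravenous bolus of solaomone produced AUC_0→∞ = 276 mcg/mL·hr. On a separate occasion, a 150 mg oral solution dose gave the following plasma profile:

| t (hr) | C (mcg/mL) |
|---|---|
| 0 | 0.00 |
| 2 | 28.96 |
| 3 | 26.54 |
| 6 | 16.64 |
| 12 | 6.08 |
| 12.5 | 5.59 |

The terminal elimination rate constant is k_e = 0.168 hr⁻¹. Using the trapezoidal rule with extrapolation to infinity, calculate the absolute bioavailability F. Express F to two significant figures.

F = 0.55

Trapezoidal AUC_0→12.5 (oral solution):
  [0→2]: (0.00+28.96)/2 × 2 = 28.96
  [2→3]: (28.96+26.54)/2 × 1 = 27.75
  [3→6]: (26.54+16.64)/2 × 3 = 64.77
  [6→12]: (16.64+6.08)/2 × 6 = 68.16
  [12→12.5]: (6.08+5.59)/2 × 0.5 = 2.9175
  Sum = 192.5575 mcg/mL·hr
Tail: C_last/k_e = 5.59/0.168 = 33.274
AUC_0→∞ (oral solution) = 192.5575 + 33.274 = 225.8315 mcg/mL·hr
F = (AUC_ev/D_ev)/(AUC_iv/D_iv) = (225.8315/150)/(276/100) = 1.50554/2.76 = 0.5455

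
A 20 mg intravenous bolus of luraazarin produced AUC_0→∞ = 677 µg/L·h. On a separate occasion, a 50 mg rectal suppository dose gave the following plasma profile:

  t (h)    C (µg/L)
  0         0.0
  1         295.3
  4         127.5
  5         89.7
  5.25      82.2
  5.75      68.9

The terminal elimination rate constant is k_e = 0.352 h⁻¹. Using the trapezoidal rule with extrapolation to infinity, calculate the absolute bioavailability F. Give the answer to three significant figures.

Trapezoidal AUC_0→5.75 (rectal suppository):
  [0→1]: (0.0+295.3)/2 × 1 = 147.65
  [1→4]: (295.3+127.5)/2 × 3 = 634.2
  [4→5]: (127.5+89.7)/2 × 1 = 108.6
  [5→5.25]: (89.7+82.2)/2 × 0.25 = 21.4875
  [5.25→5.75]: (82.2+68.9)/2 × 0.5 = 37.775
  Sum = 949.7125 µg/L·h
Tail: C_last/k_e = 68.9/0.352 = 195.739
AUC_0→∞ (rectal suppository) = 949.7125 + 195.739 = 1145.4515 µg/L·h
F = (AUC_ev/D_ev)/(AUC_iv/D_iv) = (1145.4515/50)/(677/20) = 22.90903/33.85 = 0.6768

F = 0.677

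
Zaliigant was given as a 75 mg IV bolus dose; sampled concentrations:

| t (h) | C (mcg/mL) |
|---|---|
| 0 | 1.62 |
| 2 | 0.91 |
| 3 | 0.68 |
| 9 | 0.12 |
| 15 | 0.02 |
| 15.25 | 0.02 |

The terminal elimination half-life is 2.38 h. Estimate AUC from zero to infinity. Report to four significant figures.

Trapezoidal AUC_0→15.25:
  [0→2]: (1.62+0.91)/2 × 2 = 2.53
  [2→3]: (0.91+0.68)/2 × 1 = 0.795
  [3→9]: (0.68+0.12)/2 × 6 = 2.4
  [9→15]: (0.12+0.02)/2 × 6 = 0.42
  [15→15.25]: (0.02+0.02)/2 × 0.25 = 0.005
  Sum = 6.15 mcg/mL·h
k_e = ln2 / t½ = 0.693147 / 2.38 = 0.2912 h^-1
Extrapolated tail: C_last / k_e = 0.02 / 0.2912 = 0.069
AUC_0→∞ = 6.15 + 0.069 = 6.219 mcg/mL·h

AUC = 6.219 mcg/mL·h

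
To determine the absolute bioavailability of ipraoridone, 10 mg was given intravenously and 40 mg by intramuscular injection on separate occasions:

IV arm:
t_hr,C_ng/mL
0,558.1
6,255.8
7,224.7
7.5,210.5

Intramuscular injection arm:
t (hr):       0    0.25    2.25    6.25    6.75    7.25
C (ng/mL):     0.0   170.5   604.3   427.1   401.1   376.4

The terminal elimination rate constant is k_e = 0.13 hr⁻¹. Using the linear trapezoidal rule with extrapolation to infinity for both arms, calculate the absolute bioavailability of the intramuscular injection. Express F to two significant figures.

F = 0.35

Trapezoidal AUC_0→7.5 (IV):
  [0→6]: (558.1+255.8)/2 × 6 = 2441.7
  [6→7]: (255.8+224.7)/2 × 1 = 240.25
  [7→7.5]: (224.7+210.5)/2 × 0.5 = 108.8
  Sum = 2790.75 ng/mL·hr
IV tail: 210.5/0.13 = 1619.231; AUC_iv,0→∞ = 2790.75 + 1619.231 = 4409.981 ng/mL·hr
Trapezoidal AUC_0→7.25 (intramuscular injection):
  [0→0.25]: (0.0+170.5)/2 × 0.25 = 21.3125
  [0.25→2.25]: (170.5+604.3)/2 × 2 = 774.8
  [2.25→6.25]: (604.3+427.1)/2 × 4 = 2062.8
  [6.25→6.75]: (427.1+401.1)/2 × 0.5 = 207.05
  [6.75→7.25]: (401.1+376.4)/2 × 0.5 = 194.375
  Sum = 3260.3375 ng/mL·hr
intramuscular injection tail: 376.4/0.13 = 2895.385; AUC_ev,0→∞ = 3260.3375 + 2895.385 = 6155.7225 ng/mL·hr
F = (AUC_ev/D_ev)/(AUC_iv/D_iv) = (6155.7225/40)/(4409.981/10) = 153.893/440.9981 = 0.3490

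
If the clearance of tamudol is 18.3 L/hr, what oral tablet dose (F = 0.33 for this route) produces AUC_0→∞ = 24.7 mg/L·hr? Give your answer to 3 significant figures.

Dose = CL × AUC_0→∞ / F
     = 18.3 × 24.7 / 0.33 = 1369.73 mg

Dose = 1370 mg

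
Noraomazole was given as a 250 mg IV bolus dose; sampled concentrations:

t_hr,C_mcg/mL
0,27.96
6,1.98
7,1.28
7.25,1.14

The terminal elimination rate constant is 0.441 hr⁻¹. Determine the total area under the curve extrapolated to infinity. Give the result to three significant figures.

Trapezoidal AUC_0→7.25:
  [0→6]: (27.96+1.98)/2 × 6 = 89.82
  [6→7]: (1.98+1.28)/2 × 1 = 1.63
  [7→7.25]: (1.28+1.14)/2 × 0.25 = 0.3025
  Sum = 91.7525 mcg/mL·hr
Extrapolated tail: C_last / k_e = 1.14 / 0.441 = 2.585
AUC_0→∞ = 91.7525 + 2.585 = 94.3375 mcg/mL·hr

AUC = 94.3 mcg/mL·hr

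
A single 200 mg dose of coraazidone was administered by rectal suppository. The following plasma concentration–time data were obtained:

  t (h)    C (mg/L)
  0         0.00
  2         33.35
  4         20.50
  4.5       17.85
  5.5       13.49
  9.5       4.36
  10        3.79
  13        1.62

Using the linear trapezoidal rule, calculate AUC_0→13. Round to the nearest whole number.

Trapezoidal AUC_0→13:
  [0→2]: (0.00+33.35)/2 × 2 = 33.35
  [2→4]: (33.35+20.50)/2 × 2 = 53.85
  [4→4.5]: (20.50+17.85)/2 × 0.5 = 9.5875
  [4.5→5.5]: (17.85+13.49)/2 × 1 = 15.67
  [5.5→9.5]: (13.49+4.36)/2 × 4 = 35.7
  [9.5→10]: (4.36+3.79)/2 × 0.5 = 2.0375
  [10→13]: (3.79+1.62)/2 × 3 = 8.115
  Sum = 158.31 mg/L·h

AUC = 158 mg/L·h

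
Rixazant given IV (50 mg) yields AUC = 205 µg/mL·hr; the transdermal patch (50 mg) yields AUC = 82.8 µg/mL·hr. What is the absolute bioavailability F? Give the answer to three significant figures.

F = (AUC_ev / D_ev) / (AUC_iv / D_iv)
  = (82.8/50) / (205/50)
  = 1.656 / 4.1 = 0.4039

F = 0.404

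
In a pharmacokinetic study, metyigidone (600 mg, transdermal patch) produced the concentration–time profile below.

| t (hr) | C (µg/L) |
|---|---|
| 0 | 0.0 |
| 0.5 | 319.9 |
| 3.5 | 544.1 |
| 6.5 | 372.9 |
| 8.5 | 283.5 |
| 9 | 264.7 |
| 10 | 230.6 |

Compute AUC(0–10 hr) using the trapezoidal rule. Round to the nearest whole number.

Trapezoidal AUC_0→10:
  [0→0.5]: (0.0+319.9)/2 × 0.5 = 79.975
  [0.5→3.5]: (319.9+544.1)/2 × 3 = 1296.0
  [3.5→6.5]: (544.1+372.9)/2 × 3 = 1375.5
  [6.5→8.5]: (372.9+283.5)/2 × 2 = 656.4
  [8.5→9]: (283.5+264.7)/2 × 0.5 = 137.05
  [9→10]: (264.7+230.6)/2 × 1 = 247.65
  Sum = 3792.575 µg/L·hr

AUC = 3793 µg/L·hr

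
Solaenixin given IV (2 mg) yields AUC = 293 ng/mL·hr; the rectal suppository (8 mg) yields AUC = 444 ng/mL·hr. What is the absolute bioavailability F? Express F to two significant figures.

F = (AUC_ev / D_ev) / (AUC_iv / D_iv)
  = (444/8) / (293/2)
  = 55.5 / 146.5 = 0.3788

F = 0.38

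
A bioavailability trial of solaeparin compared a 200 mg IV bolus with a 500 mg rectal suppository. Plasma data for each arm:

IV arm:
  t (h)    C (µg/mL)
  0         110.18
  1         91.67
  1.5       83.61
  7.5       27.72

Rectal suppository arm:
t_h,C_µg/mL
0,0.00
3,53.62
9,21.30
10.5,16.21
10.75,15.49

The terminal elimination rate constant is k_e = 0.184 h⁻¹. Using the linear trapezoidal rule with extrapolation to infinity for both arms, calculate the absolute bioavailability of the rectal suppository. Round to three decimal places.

Trapezoidal AUC_0→7.5 (IV):
  [0→1]: (110.18+91.67)/2 × 1 = 100.925
  [1→1.5]: (91.67+83.61)/2 × 0.5 = 43.82
  [1.5→7.5]: (83.61+27.72)/2 × 6 = 333.99
  Sum = 478.735 µg/mL·h
IV tail: 27.72/0.184 = 150.652; AUC_iv,0→∞ = 478.735 + 150.652 = 629.387 µg/mL·h
Trapezoidal AUC_0→10.75 (rectal suppository):
  [0→3]: (0.00+53.62)/2 × 3 = 80.43
  [3→9]: (53.62+21.30)/2 × 6 = 224.76
  [9→10.5]: (21.30+16.21)/2 × 1.5 = 28.1325
  [10.5→10.75]: (16.21+15.49)/2 × 0.25 = 3.9625
  Sum = 337.285 µg/mL·h
rectal suppository tail: 15.49/0.184 = 84.185; AUC_ev,0→∞ = 337.285 + 84.185 = 421.47 µg/mL·h
F = (AUC_ev/D_ev)/(AUC_iv/D_iv) = (421.47/500)/(629.387/200) = 0.84294/3.146935 = 0.2679

F = 0.268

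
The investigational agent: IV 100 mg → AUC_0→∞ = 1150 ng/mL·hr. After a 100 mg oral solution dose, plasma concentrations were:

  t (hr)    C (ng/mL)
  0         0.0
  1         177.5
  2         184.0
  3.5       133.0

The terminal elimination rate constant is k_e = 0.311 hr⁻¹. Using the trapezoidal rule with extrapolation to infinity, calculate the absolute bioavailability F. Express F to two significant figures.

Trapezoidal AUC_0→3.5 (oral solution):
  [0→1]: (0.0+177.5)/2 × 1 = 88.75
  [1→2]: (177.5+184.0)/2 × 1 = 180.75
  [2→3.5]: (184.0+133.0)/2 × 1.5 = 237.75
  Sum = 507.25 ng/mL·hr
Tail: C_last/k_e = 133.0/0.311 = 427.653
AUC_0→∞ (oral solution) = 507.25 + 427.653 = 934.903 ng/mL·hr
F = (AUC_ev/D_ev)/(AUC_iv/D_iv) = (934.903/100)/(1150/100) = 9.34903/11.5 = 0.8130

F = 0.81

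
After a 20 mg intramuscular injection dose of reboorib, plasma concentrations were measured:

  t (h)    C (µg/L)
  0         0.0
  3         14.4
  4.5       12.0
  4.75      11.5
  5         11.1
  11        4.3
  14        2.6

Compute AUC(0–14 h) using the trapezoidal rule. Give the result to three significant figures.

Trapezoidal AUC_0→14:
  [0→3]: (0.0+14.4)/2 × 3 = 21.6
  [3→4.5]: (14.4+12.0)/2 × 1.5 = 19.8
  [4.5→4.75]: (12.0+11.5)/2 × 0.25 = 2.9375
  [4.75→5]: (11.5+11.1)/2 × 0.25 = 2.825
  [5→11]: (11.1+4.3)/2 × 6 = 46.2
  [11→14]: (4.3+2.6)/2 × 3 = 10.35
  Sum = 103.7125 µg/L·h

AUC = 104 µg/L·h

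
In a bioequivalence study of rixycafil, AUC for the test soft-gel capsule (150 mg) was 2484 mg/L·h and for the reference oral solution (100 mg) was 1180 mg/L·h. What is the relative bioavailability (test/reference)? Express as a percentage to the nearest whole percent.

F_rel = 140%

F_rel = (AUC_test/D_test) / (AUC_ref/D_ref)
      = (2484/150) / (1180/100)
      = 16.56 / 11.8 = 1.4034 = 140.34%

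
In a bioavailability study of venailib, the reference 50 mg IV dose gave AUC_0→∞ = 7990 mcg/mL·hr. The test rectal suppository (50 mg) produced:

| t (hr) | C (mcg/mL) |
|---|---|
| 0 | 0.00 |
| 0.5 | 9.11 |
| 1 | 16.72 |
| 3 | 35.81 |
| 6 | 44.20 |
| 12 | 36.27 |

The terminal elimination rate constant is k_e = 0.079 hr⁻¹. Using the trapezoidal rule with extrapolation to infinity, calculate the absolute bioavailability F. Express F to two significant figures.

Trapezoidal AUC_0→12 (rectal suppository):
  [0→0.5]: (0.00+9.11)/2 × 0.5 = 2.2775
  [0.5→1]: (9.11+16.72)/2 × 0.5 = 6.4575
  [1→3]: (16.72+35.81)/2 × 2 = 52.53
  [3→6]: (35.81+44.20)/2 × 3 = 120.015
  [6→12]: (44.20+36.27)/2 × 6 = 241.41
  Sum = 422.69 mcg/mL·hr
Tail: C_last/k_e = 36.27/0.079 = 459.114
AUC_0→∞ (rectal suppository) = 422.69 + 459.114 = 881.804 mcg/mL·hr
F = (AUC_ev/D_ev)/(AUC_iv/D_iv) = (881.804/50)/(7990/50) = 17.63608/159.8 = 0.1104

F = 0.11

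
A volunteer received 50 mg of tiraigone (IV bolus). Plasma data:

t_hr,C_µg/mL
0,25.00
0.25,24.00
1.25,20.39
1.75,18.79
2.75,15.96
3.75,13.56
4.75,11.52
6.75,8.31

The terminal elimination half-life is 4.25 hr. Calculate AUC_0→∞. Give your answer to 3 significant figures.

AUC = 154 µg/mL·hr

Trapezoidal AUC_0→6.75:
  [0→0.25]: (25.00+24.00)/2 × 0.25 = 6.125
  [0.25→1.25]: (24.00+20.39)/2 × 1 = 22.195
  [1.25→1.75]: (20.39+18.79)/2 × 0.5 = 9.795
  [1.75→2.75]: (18.79+15.96)/2 × 1 = 17.375
  [2.75→3.75]: (15.96+13.56)/2 × 1 = 14.76
  [3.75→4.75]: (13.56+11.52)/2 × 1 = 12.54
  [4.75→6.75]: (11.52+8.31)/2 × 2 = 19.83
  Sum = 102.62 µg/mL·hr
k_e = ln2 / t½ = 0.693147 / 4.25 = 0.1631 hr^-1
Extrapolated tail: C_last / k_e = 8.31 / 0.1631 = 50.950
AUC_0→∞ = 102.62 + 50.950 = 153.57 µg/mL·hr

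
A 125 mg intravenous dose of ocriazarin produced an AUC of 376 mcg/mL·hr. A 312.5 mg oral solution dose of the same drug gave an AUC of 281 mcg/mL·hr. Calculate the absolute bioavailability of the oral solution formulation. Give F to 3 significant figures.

F = (AUC_ev / D_ev) / (AUC_iv / D_iv)
  = (281/312.5) / (376/125)
  = 0.8992 / 3.008 = 0.2989

F = 0.299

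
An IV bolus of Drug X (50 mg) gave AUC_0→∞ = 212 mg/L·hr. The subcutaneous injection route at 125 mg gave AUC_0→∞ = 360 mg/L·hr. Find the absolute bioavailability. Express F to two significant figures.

F = 0.68

F = (AUC_ev / D_ev) / (AUC_iv / D_iv)
  = (360/125) / (212/50)
  = 2.88 / 4.24 = 0.6792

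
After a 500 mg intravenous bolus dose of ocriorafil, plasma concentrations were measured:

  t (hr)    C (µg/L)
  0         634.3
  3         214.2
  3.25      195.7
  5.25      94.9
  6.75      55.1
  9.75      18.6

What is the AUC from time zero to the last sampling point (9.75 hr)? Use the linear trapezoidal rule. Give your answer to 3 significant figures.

AUC = 1840 µg/L·hr

Trapezoidal AUC_0→9.75:
  [0→3]: (634.3+214.2)/2 × 3 = 1272.75
  [3→3.25]: (214.2+195.7)/2 × 0.25 = 51.2375
  [3.25→5.25]: (195.7+94.9)/2 × 2 = 290.6
  [5.25→6.75]: (94.9+55.1)/2 × 1.5 = 112.5
  [6.75→9.75]: (55.1+18.6)/2 × 3 = 110.55
  Sum = 1837.6375 µg/L·hr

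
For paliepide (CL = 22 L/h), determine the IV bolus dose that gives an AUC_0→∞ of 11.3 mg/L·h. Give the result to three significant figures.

Dose = 249 mg

Dose_iv = CL × AUC_0→∞
     = 22 × 11.3 = 248.6 mg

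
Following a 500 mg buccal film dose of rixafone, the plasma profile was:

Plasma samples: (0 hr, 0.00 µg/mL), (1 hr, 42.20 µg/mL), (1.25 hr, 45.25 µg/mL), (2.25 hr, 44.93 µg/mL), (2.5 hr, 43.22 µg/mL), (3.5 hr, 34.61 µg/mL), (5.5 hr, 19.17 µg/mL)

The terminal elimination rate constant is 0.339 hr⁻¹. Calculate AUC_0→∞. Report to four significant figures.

Trapezoidal AUC_0→5.5:
  [0→1]: (0.00+42.20)/2 × 1 = 21.1
  [1→1.25]: (42.20+45.25)/2 × 0.25 = 10.93125
  [1.25→2.25]: (45.25+44.93)/2 × 1 = 45.09
  [2.25→2.5]: (44.93+43.22)/2 × 0.25 = 11.01875
  [2.5→3.5]: (43.22+34.61)/2 × 1 = 38.915
  [3.5→5.5]: (34.61+19.17)/2 × 2 = 53.78
  Sum = 180.835 µg/mL·hr
Extrapolated tail: C_last / k_e = 19.17 / 0.339 = 56.549
AUC_0→∞ = 180.835 + 56.549 = 237.384 µg/mL·hr

AUC = 237.4 µg/mL·hr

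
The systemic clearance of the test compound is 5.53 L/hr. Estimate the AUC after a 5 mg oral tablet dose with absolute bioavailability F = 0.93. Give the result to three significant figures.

AUC_0→∞ = F × Dose / CL
        = 0.93 × 5 / 5.53 = 0.840868 mg/L·hr

AUC = 0.841 mg/L·hr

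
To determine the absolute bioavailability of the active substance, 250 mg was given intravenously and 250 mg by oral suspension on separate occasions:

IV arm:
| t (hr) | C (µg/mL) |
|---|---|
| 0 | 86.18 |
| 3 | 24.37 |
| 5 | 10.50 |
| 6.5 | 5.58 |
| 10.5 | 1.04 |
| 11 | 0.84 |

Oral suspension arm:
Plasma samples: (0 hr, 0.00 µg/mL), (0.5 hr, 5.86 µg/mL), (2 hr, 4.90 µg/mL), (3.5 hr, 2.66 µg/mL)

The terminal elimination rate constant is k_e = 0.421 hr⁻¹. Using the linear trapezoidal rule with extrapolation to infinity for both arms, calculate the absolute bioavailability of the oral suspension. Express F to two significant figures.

F = 0.094

Trapezoidal AUC_0→11 (IV):
  [0→3]: (86.18+24.37)/2 × 3 = 165.825
  [3→5]: (24.37+10.50)/2 × 2 = 34.87
  [5→6.5]: (10.50+5.58)/2 × 1.5 = 12.06
  [6.5→10.5]: (5.58+1.04)/2 × 4 = 13.24
  [10.5→11]: (1.04+0.84)/2 × 0.5 = 0.47
  Sum = 226.465 µg/mL·hr
IV tail: 0.84/0.421 = 1.995; AUC_iv,0→∞ = 226.465 + 1.995 = 228.46 µg/mL·hr
Trapezoidal AUC_0→3.5 (oral suspension):
  [0→0.5]: (0.00+5.86)/2 × 0.5 = 1.465
  [0.5→2]: (5.86+4.90)/2 × 1.5 = 8.07
  [2→3.5]: (4.90+2.66)/2 × 1.5 = 5.67
  Sum = 15.205 µg/mL·hr
oral suspension tail: 2.66/0.421 = 6.318; AUC_ev,0→∞ = 15.205 + 6.318 = 21.523 µg/mL·hr
F = (AUC_ev/D_ev)/(AUC_iv/D_iv) = (21.523/250)/(228.46/250) = 0.086092/0.91384 = 0.0942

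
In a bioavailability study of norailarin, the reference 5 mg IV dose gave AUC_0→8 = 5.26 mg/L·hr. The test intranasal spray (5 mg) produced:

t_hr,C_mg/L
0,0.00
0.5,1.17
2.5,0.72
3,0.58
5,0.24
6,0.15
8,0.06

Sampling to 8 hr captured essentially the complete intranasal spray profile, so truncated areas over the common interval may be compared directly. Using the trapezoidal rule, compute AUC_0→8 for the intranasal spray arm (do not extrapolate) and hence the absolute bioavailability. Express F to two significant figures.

F = 0.71

Trapezoidal AUC_0→8 (intranasal spray):
  [0→0.5]: (0.00+1.17)/2 × 0.5 = 0.2925
  [0.5→2.5]: (1.17+0.72)/2 × 2 = 1.89
  [2.5→3]: (0.72+0.58)/2 × 0.5 = 0.325
  [3→5]: (0.58+0.24)/2 × 2 = 0.82
  [5→6]: (0.24+0.15)/2 × 1 = 0.195
  [6→8]: (0.15+0.06)/2 × 2 = 0.21
  Sum = 3.7325 mg/L·hr
F = (AUC_ev/D_ev)/(AUC_iv/D_iv) = (3.7325/5)/(5.26/5) = 0.7465/1.052 = 0.7096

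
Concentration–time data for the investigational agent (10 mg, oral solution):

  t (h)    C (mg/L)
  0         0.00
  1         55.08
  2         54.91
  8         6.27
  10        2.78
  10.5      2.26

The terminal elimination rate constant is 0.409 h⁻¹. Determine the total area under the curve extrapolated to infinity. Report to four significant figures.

AUC = 281.9 mg/L·h

Trapezoidal AUC_0→10.5:
  [0→1]: (0.00+55.08)/2 × 1 = 27.54
  [1→2]: (55.08+54.91)/2 × 1 = 54.995
  [2→8]: (54.91+6.27)/2 × 6 = 183.54
  [8→10]: (6.27+2.78)/2 × 2 = 9.05
  [10→10.5]: (2.78+2.26)/2 × 0.5 = 1.26
  Sum = 276.385 mg/L·h
Extrapolated tail: C_last / k_e = 2.26 / 0.409 = 5.526
AUC_0→∞ = 276.385 + 5.526 = 281.911 mg/L·h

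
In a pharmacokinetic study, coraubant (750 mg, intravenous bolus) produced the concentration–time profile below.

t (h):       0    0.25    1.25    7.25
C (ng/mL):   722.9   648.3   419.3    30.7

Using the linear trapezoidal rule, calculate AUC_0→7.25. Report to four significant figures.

Trapezoidal AUC_0→7.25:
  [0→0.25]: (722.9+648.3)/2 × 0.25 = 171.4
  [0.25→1.25]: (648.3+419.3)/2 × 1 = 533.8
  [1.25→7.25]: (419.3+30.7)/2 × 6 = 1350.0
  Sum = 2055.2 ng/mL·h

AUC = 2055 ng/mL·h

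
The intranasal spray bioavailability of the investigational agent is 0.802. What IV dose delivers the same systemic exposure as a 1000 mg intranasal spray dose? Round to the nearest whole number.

D_iv = 802 mg

Systemic exposure from an extravascular dose = F × D_ev, so the equivalent IV dose is F × D_ev.
D_iv = F × D_ev = 0.802 × 1000 = 802 mg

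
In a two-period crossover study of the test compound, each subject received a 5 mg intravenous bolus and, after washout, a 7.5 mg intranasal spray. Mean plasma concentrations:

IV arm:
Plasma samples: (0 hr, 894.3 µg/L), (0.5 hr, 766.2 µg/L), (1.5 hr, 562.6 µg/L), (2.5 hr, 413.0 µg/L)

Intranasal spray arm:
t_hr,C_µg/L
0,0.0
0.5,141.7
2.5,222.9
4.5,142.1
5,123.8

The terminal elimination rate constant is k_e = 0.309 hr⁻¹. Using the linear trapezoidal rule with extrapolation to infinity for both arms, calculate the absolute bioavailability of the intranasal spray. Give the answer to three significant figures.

Trapezoidal AUC_0→2.5 (IV):
  [0→0.5]: (894.3+766.2)/2 × 0.5 = 415.125
  [0.5→1.5]: (766.2+562.6)/2 × 1 = 664.4
  [1.5→2.5]: (562.6+413.0)/2 × 1 = 487.8
  Sum = 1567.325 µg/L·hr
IV tail: 413.0/0.309 = 1336.570; AUC_iv,0→∞ = 1567.325 + 1336.570 = 2903.895 µg/L·hr
Trapezoidal AUC_0→5 (intranasal spray):
  [0→0.5]: (0.0+141.7)/2 × 0.5 = 35.425
  [0.5→2.5]: (141.7+222.9)/2 × 2 = 364.6
  [2.5→4.5]: (222.9+142.1)/2 × 2 = 365.0
  [4.5→5]: (142.1+123.8)/2 × 0.5 = 66.475
  Sum = 831.5 µg/L·hr
intranasal spray tail: 123.8/0.309 = 400.647; AUC_ev,0→∞ = 831.5 + 400.647 = 1232.147 µg/L·hr
F = (AUC_ev/D_ev)/(AUC_iv/D_iv) = (1232.147/7.5)/(2903.895/5) = 164.286/580.779 = 0.2829

F = 0.283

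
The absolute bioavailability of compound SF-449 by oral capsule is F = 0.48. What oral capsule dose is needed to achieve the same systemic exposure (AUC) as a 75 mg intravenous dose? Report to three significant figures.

D_oral = 156 mg

For equal systemic exposure: F × D_ev = D_iv
D_ev = D_iv / F = 75 / 0.48 = 156.25 mg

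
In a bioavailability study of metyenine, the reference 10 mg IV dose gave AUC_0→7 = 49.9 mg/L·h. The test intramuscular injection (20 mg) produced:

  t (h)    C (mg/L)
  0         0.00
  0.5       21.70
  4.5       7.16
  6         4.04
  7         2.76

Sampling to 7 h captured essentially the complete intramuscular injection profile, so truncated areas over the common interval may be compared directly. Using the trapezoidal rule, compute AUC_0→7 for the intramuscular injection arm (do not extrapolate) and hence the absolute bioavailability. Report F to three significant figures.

Trapezoidal AUC_0→7 (intramuscular injection):
  [0→0.5]: (0.00+21.70)/2 × 0.5 = 5.425
  [0.5→4.5]: (21.70+7.16)/2 × 4 = 57.72
  [4.5→6]: (7.16+4.04)/2 × 1.5 = 8.4
  [6→7]: (4.04+2.76)/2 × 1 = 3.4
  Sum = 74.945 mg/L·h
F = (AUC_ev/D_ev)/(AUC_iv/D_iv) = (74.945/20)/(49.9/10) = 3.74725/4.99 = 0.7510

F = 0.751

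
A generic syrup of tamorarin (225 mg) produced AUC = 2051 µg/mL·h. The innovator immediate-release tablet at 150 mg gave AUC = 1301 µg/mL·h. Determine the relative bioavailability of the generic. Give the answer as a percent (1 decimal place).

F_rel = 105.1%

F_rel = (AUC_test/D_test) / (AUC_ref/D_ref)
      = (2051/225) / (1301/150)
      = 9.11556 / 8.67333 = 1.0510 = 105.10%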